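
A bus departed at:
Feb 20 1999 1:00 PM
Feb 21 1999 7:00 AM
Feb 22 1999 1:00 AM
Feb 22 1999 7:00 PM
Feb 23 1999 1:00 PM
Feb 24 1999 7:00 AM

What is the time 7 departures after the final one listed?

Mar 1 1999 1:00 PM

Gaps: 18, 18, 18, 18, 18 hours — each event is 18 hours after the previous one.
Feb 24 1999 7:00 AM + 18 h = Feb 25 1999 1:00 AM.
Feb 25 1999 1:00 AM + 18 h = Feb 25 1999 7:00 PM.
Feb 25 1999 7:00 PM + 18 h = Feb 26 1999 1:00 PM.
Feb 26 1999 1:00 PM + 18 h = Feb 27 1999 7:00 AM.
Feb 27 1999 7:00 AM + 18 h = Feb 28 1999 1:00 AM.
Feb 28 1999 1:00 AM + 18 h = Feb 28 1999 7:00 PM.
Feb 28 1999 7:00 PM + 18 h = Mar 1 1999 1:00 PM.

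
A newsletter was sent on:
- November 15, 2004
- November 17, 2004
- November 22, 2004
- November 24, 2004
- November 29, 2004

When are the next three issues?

December 1, 2004; December 6, 2004; December 8, 2004

The gap pattern 2, 5, 2, 5 repeats every 2 events.
These are the Mondays and Wednesdays of each week.
The following Wednesday is December 1, 2004.
The following Monday is December 6, 2004.
The following Wednesday is December 8, 2004.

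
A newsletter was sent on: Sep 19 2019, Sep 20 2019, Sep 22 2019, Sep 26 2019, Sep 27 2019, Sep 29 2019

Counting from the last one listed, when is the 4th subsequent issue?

Oct 10 2019

Every event lands on a Thursday or Friday or Sunday (gaps cycle 1, 2, 4, 1, 2).
So the schedule is: every Thursday, Friday and Sunday.
Next Thursday: Oct 3 2019.
The following Friday is Oct 4 2019.
The following Sunday is Oct 6 2019.
Next Thursday: Oct 10 2019.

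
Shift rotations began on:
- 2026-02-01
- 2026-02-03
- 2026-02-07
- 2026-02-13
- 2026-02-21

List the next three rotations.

Gaps: 2, 4, 6, 8 days — each gap is 2 larger than the previous one.
Next gap: 10 days. 2026-02-21 + 10 days = 2026-03-03.
Next gap: 12 days. 2026-03-03 + 12 days = 2026-03-15.
Next gap: 14 days. 2026-03-15 + 14 days = 2026-03-29.

2026-03-03, 2026-03-15, 2026-03-29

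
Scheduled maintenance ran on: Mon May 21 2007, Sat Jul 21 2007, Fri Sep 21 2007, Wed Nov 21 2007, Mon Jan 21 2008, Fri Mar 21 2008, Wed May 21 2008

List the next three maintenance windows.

Gaps: 61, 62, 61, 61, 60, 61 days — not constant. Every event is on the 21st of the month.
Pattern: the 21st of every 2 months.
July 2008: Mon Jul 21 2008.
September 2008: Sun Sep 21 2008.
November 2008: Fri Nov 21 2008.

Mon Jul 21 2008, Sun Sep 21 2008, Fri Nov 21 2008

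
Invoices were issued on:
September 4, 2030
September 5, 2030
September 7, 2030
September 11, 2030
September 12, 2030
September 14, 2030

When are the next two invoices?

The gap pattern 1, 2, 4, 1, 2 repeats every 3 events.
These are the Wednesdays, Thursdays and Saturdays of each week.
Next Wednesday: September 18, 2030.
The following Thursday is September 19, 2030.

September 18, 2030; September 19, 2030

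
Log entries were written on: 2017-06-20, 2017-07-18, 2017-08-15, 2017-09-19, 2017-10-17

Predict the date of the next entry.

These are Tuesdays at 28- or 35-day spacing (28, 28, 35, 28).
The pattern: 3rd Tuesday of the month.
3rd Tuesday of November 2017: 2017-11-21.

2017-11-21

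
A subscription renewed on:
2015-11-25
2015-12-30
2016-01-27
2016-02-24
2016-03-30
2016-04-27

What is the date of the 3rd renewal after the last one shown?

2016-07-27

These are Wednesdays with 35, 28, 28, 35, 28-day gaps.
Each is the final Wednesday of its month — 2015-12-30 is past the 28th, so '4th Wednesday' doesn't fit.
May 2016 ends with Wednesday 2016-05-25.
June 2016 ends with Wednesday 2016-06-29.
Last Wednesday of July 2016: 2016-07-27.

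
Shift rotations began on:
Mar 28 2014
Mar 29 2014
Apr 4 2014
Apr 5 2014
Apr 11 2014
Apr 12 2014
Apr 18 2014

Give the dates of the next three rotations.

Apr 19 2014, Apr 25 2014, Apr 26 2014

Every event lands on a Friday or Saturday (gaps cycle 1, 6, 1, 6, 1, 6).
So the schedule is: every Friday and Saturday.
The following Saturday is Apr 19 2014.
The following Friday is Apr 25 2014.
Next Saturday: Apr 26 2014.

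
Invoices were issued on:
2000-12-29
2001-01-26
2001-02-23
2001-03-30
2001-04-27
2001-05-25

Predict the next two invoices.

2001-06-29, 2001-07-27

Every date is a Friday; gaps 28, 28, 35, 28, 28 days.
Each is the last Friday of its month (at least one falls on the 29th or later, ruling out '4th Friday').
June 2001 ends with Friday 2001-06-29.
July 2001 ends with Friday 2001-07-27.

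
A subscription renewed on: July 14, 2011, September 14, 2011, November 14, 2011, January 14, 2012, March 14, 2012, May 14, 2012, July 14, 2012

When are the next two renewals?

The day-of-month is always 14 (62, 61, 61, 60, 61, 61 days between events).
So this recurs on the 14th of every 2 months.
Next: September 2012 → September 14, 2012.
November 2012: November 14, 2012.

September 14, 2012; November 14, 2012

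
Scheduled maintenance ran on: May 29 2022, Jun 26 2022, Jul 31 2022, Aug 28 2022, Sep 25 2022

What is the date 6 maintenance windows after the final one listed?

Every date is a Sunday; gaps 28, 35, 28, 28 days.
Each is the last Sunday of its month (at least one falls on the 29th or later, ruling out '4th Sunday').
October 2022 ends with Sunday Oct 30 2022.
Last Sunday of November 2022: Nov 27 2022.
December 2022 ends with Sunday Dec 25 2022.
Last Sunday of January 2023: Jan 29 2023.
February 2023 ends with Sunday Feb 26 2023.
March 2023 ends with Sunday Mar 26 2023.

Mar 26 2023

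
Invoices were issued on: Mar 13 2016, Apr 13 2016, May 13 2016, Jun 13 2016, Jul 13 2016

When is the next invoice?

Aug 13 2016

Gaps: 31, 30, 31, 30 days — not constant. Every event is on the 13th of the month.
Pattern: the 13th of each month.
August 2016: Aug 13 2016.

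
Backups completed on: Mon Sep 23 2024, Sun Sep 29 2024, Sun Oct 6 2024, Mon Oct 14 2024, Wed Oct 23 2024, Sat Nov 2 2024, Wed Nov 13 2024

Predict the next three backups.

Intervals are 6, 7, 8, 9, 10, 11 days — an arithmetic progression with common difference 1.
Next gap: 12 days. Wed Nov 13 2024 + 12 days = Mon Nov 25 2024.
Next gap: 13 days. Mon Nov 25 2024 + 13 days = Sun Dec 8 2024.
Next gap: 14 days. Sun Dec 8 2024 + 14 days = Sun Dec 22 2024.

Mon Nov 25 2024, Sun Dec 8 2024, Sun Dec 22 2024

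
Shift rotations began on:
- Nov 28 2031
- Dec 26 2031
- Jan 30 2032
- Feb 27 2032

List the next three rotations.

Mar 26 2032, Apr 30 2032, May 28 2032

Every date is a Friday; gaps 28, 35, 28 days.
Each is the last Friday of its month (at least one falls on the 29th or later, ruling out '4th Friday').
Last Friday of March 2032: Mar 26 2032.
Last Friday of April 2032: Apr 30 2032.
May 2032 ends with Friday May 28 2032.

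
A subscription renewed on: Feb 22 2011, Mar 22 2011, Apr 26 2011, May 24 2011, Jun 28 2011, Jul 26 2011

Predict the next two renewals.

Aug 23 2011, Sep 27 2011

All dates are Tuesdays, 28, 35, 28, 35, 28 days apart.
Specifically, the 4th Tuesday of each month.
August 2011 — 4th Tuesday is Aug 23 2011.
4th Tuesday of September 2011: Sep 27 2011.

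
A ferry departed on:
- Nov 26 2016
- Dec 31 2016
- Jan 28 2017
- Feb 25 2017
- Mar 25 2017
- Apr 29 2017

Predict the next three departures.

May 27 2017, Jun 24 2017, Jul 29 2017

All Saturdays; the gaps (35, 28, 28, 28, 35) vary with month length.
This is the last Saturday of each month.
May 2017 ends with Saturday May 27 2017.
Last Saturday of June 2017: Jun 24 2017.
Last Saturday of July 2017: Jul 29 2017.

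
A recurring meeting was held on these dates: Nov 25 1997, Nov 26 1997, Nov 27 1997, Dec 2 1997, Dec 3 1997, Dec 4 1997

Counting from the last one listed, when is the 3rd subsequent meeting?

Dec 11 1997

Every event lands on a Tuesday or Wednesday or Thursday (gaps cycle 1, 1, 5, 1, 1).
So the schedule is: every Tuesday, Wednesday and Thursday.
The following Tuesday is Dec 9 1997.
Next Wednesday: Dec 10 1997.
Next Thursday: Dec 11 1997.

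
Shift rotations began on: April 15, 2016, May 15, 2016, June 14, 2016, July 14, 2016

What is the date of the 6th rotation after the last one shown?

January 10, 2017

The spacing is 30, 30, 30 days — always 30 days.
July 14, 2016 + 30 days = August 13, 2016.
August 13, 2016 + 30 days = September 12, 2016.
September 12, 2016 + 30 days = October 12, 2016.
October 12, 2016 + 30 days = November 11, 2016.
November 11, 2016 + 30 days = December 11, 2016.
December 11, 2016 + 30 days = January 10, 2017.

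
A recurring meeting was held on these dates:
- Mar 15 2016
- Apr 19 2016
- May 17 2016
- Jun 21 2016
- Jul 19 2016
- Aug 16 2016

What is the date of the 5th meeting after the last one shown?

Gaps: 35, 28, 35, 28, 28 days — a mix of 28 and 35. Every date is a Tuesday.
Each is the 3rd Tuesday of its month.
3rd Tuesday of September 2016: Sep 20 2016.
3rd Tuesday of October 2016: Oct 18 2016.
November 2016 — 3rd Tuesday is Nov 15 2016.
December 2016 — 3rd Tuesday is Dec 20 2016.
3rd Tuesday of January 2017: Jan 17 2017.

Jan 17 2017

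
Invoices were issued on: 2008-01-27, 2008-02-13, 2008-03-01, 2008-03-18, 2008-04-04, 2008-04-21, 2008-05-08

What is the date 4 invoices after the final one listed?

The spacing is 17, 17, 17, 17, 17, 17 days — always 17 days.
2008-05-08 + 17 days = 2008-05-25.
2008-05-25 + 17 days = 2008-06-11.
2008-06-11 + 17 days = 2008-06-28.
2008-06-28 + 17 days = 2008-07-15.

2008-07-15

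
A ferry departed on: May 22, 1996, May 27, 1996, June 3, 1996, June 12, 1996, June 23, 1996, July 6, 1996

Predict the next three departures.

Gaps: 5, 7, 9, 11, 13 days — each gap is 2 larger than the previous one.
Next gap: 15 days. July 6, 1996 + 15 days = July 21, 1996.
Next gap: 17 days. July 21, 1996 + 17 days = August 7, 1996.
Next gap: 19 days. August 7, 1996 + 19 days = August 26, 1996.

July 21, 1996; August 7, 1996; August 26, 1996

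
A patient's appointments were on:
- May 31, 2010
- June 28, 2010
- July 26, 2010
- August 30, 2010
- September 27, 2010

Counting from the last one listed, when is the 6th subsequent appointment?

March 28, 2011

All Mondays; the gaps (28, 28, 35, 28) vary with month length.
This is the last Monday of each month.
October 2010 ends with Monday October 25, 2010.
November 2010 ends with Monday November 29, 2010.
December 2010 ends with Monday December 27, 2010.
January 2011 ends with Monday January 31, 2011.
February 2011 ends with Monday February 28, 2011.
March 2011 ends with Monday March 28, 2011.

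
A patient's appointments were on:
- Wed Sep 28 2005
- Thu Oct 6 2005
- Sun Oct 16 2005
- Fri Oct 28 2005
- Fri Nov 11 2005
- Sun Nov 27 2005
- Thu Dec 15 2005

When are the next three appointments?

The spacing grows by 2 each time: 8, 10, 12, 14, 16, 18 days.
Next gap: 20 days. Thu Dec 15 2005 + 20 days = Wed Jan 4 2006.
Next gap: 22 days. Wed Jan 4 2006 + 22 days = Thu Jan 26 2006.
Next gap: 24 days. Thu Jan 26 2006 + 24 days = Sun Feb 19 2006.

Wed Jan 4 2006, Thu Jan 26 2006, Sun Feb 19 2006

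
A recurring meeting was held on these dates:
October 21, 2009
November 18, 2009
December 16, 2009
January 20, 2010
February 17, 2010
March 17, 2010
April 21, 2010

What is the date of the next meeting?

Gaps: 28, 28, 35, 28, 28, 35 days — a mix of 28 and 35. Every date is a Wednesday.
Each is the 3rd Wednesday of its month.
3rd Wednesday of May 2010: May 19, 2010.

May 19, 2010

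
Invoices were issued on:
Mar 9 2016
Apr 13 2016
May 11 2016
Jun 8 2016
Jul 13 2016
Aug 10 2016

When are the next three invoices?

Gaps: 35, 28, 28, 35, 28 days — a mix of 28 and 35. Every date is a Wednesday.
Each is the 2nd Wednesday of its month.
September 2016 — 2nd Wednesday is Sep 14 2016.
October 2016 — 2nd Wednesday is Oct 12 2016.
2nd Wednesday of November 2016: Nov 9 2016.

Sep 14 2016, Oct 12 2016, Nov 9 2016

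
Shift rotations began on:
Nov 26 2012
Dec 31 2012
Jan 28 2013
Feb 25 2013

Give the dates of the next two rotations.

Mar 25 2013, Apr 29 2013

Every date is a Monday; gaps 35, 28, 28 days.
Each is the last Monday of its month (at least one falls on the 29th or later, ruling out '4th Monday').
Last Monday of March 2013: Mar 25 2013.
April 2013 ends with Monday Apr 29 2013.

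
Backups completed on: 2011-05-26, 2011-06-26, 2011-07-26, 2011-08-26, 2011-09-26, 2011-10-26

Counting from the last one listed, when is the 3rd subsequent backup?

2012-01-26

The day-of-month is always 26 (31, 30, 31, 31, 30 days between events).
So this recurs on the 26th of each month.
November 2011: 2011-11-26.
Next: December 2011 → 2011-12-26.
Next: January 2012 → 2012-01-26.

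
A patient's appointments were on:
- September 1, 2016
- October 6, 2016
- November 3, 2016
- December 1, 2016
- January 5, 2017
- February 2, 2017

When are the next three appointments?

March 2, 2017; April 6, 2017; May 4, 2017

Gaps: 35, 28, 28, 35, 28 days — a mix of 28 and 35. Every date is a Thursday.
Each is the 1st Thursday of its month.
1st Thursday of March 2017: March 2, 2017.
1st Thursday of April 2017: April 6, 2017.
1st Thursday of May 2017: May 4, 2017.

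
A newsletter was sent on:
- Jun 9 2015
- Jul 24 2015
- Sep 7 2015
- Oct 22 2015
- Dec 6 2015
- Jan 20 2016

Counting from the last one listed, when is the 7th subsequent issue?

The spacing is 45, 45, 45, 45, 45 days — always 45 days.
Jan 20 2016 + 45 days = Mar 5 2016.
Mar 5 2016 + 45 days = Apr 19 2016.
Apr 19 2016 + 45 days = Jun 3 2016.
Jun 3 2016 + 45 days = Jul 18 2016.
Jul 18 2016 + 45 days = Sep 1 2016.
Sep 1 2016 + 45 days = Oct 16 2016.
Oct 16 2016 + 45 days = Nov 30 2016.

Nov 30 2016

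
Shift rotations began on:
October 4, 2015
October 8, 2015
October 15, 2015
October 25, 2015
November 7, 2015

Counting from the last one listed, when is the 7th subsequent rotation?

April 30, 2016

The spacing grows by 3 each time: 4, 7, 10, 13 days.
Next gap: 16 days. November 7, 2015 + 16 days = November 23, 2015.
Next gap: 19 days. November 23, 2015 + 19 days = December 12, 2015.
Next gap: 22 days. December 12, 2015 + 22 days = January 3, 2016.
Next gap: 25 days. January 3, 2016 + 25 days = January 28, 2016.
Next gap: 28 days. January 28, 2016 + 28 days = February 25, 2016.
Next gap: 31 days. February 25, 2016 + 31 days = March 27, 2016.
Next gap: 34 days. March 27, 2016 + 34 days = April 30, 2016.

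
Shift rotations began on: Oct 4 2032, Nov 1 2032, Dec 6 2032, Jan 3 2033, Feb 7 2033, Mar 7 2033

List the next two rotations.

These are Mondays at 28- or 35-day spacing (28, 35, 28, 35, 28).
The pattern: 1st Monday of the month.
1st Monday of April 2033: Apr 4 2033.
May 2033 — 1st Monday is May 2 2033.

Apr 4 2033, May 2 2033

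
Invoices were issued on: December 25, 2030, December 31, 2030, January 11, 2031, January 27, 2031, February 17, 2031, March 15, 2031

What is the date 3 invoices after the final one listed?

July 1, 2031

Gaps: 6, 11, 16, 21, 26 days — each gap is 5 larger than the previous one.
Next gap: 31 days. March 15, 2031 + 31 days = April 15, 2031.
Next gap: 36 days. April 15, 2031 + 36 days = May 21, 2031.
Next gap: 41 days. May 21, 2031 + 41 days = July 1, 2031.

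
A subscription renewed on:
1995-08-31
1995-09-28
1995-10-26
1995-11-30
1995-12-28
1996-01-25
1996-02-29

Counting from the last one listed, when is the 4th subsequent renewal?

1996-06-27

Every date is a Thursday; gaps 28, 28, 35, 28, 28, 35 days.
Each is the last Thursday of its month (at least one falls on the 29th or later, ruling out '4th Thursday').
Last Thursday of March 1996: 1996-03-28.
April 1996 ends with Thursday 1996-04-25.
May 1996 ends with Thursday 1996-05-30.
June 1996 ends with Thursday 1996-06-27.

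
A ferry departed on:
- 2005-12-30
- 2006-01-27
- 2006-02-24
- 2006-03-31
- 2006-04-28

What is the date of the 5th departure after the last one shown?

Every date is a Friday; gaps 28, 28, 35, 28 days.
Each is the last Friday of its month (at least one falls on the 29th or later, ruling out '4th Friday').
Last Friday of May 2006: 2006-05-26.
June 2006 ends with Friday 2006-06-30.
Last Friday of July 2006: 2006-07-28.
Last Friday of August 2006: 2006-08-25.
September 2006 ends with Friday 2006-09-29.

2006-09-29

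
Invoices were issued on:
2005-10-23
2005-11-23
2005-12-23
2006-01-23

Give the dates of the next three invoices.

2006-02-23, 2006-03-23, 2006-04-23

Gaps: 31, 30, 31 days — not constant. Every event is on the 23rd of the month.
Pattern: the 23rd of each month.
February 2006: 2006-02-23.
March 2006: 2006-03-23.
Next: April 2006 → 2006-04-23.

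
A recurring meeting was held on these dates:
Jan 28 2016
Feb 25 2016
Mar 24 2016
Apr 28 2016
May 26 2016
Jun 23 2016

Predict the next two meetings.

Jul 28 2016, Aug 25 2016

All dates are Thursdays, 28, 28, 35, 28, 28 days apart.
Specifically, the 4th Thursday of each month.
July 2016 — 4th Thursday is Jul 28 2016.
4th Thursday of August 2016: Aug 25 2016.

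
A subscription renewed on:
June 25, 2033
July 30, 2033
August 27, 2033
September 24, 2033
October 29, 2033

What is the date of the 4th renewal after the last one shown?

February 25, 2034

Every date is a Saturday; gaps 35, 28, 28, 35 days.
Each is the last Saturday of its month (at least one falls on the 29th or later, ruling out '4th Saturday').
Last Saturday of November 2033: November 26, 2033.
Last Saturday of December 2033: December 31, 2033.
Last Saturday of January 2034: January 28, 2034.
Last Saturday of February 2034: February 25, 2034.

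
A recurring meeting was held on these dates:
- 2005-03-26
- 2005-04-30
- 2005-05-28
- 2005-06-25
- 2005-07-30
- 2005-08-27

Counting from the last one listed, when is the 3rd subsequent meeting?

All Saturdays; the gaps (35, 28, 28, 35, 28) vary with month length.
This is the last Saturday of each month.
Last Saturday of September 2005: 2005-09-24.
October 2005 ends with Saturday 2005-10-29.
November 2005 ends with Saturday 2005-11-26.

2005-11-26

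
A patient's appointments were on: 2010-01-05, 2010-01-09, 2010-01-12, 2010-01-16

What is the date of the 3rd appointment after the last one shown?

2010-01-26

Gaps: 4, 3, 4 days — not constant, but cyclic with period 2.
The events fall on every Tuesday and Saturday.
Next Tuesday: 2010-01-19.
Next Saturday: 2010-01-23.
The following Tuesday is 2010-01-26.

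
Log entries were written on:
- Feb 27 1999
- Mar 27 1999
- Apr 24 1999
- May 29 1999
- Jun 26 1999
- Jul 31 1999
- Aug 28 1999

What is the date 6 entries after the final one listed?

All Saturdays; the gaps (28, 28, 35, 28, 35, 28) vary with month length.
This is the last Saturday of each month.
September 1999 ends with Saturday Sep 25 1999.
Last Saturday of October 1999: Oct 30 1999.
Last Saturday of November 1999: Nov 27 1999.
Last Saturday of December 1999: Dec 25 1999.
January 2000 ends with Saturday Jan 29 2000.
Last Saturday of February 2000: Feb 26 2000.

Feb 26 2000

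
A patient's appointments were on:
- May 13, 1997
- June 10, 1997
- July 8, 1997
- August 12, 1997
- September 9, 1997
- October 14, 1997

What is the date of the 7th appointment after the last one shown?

May 12, 1998

All dates are Tuesdays, 28, 28, 35, 28, 35 days apart.
Specifically, the 2nd Tuesday of each month.
2nd Tuesday of November 1997: November 11, 1997.
2nd Tuesday of December 1997: December 9, 1997.
2nd Tuesday of January 1998: January 13, 1998.
2nd Tuesday of February 1998: February 10, 1998.
March 1998 — 2nd Tuesday is March 10, 1998.
April 1998 — 2nd Tuesday is April 14, 1998.
May 1998 — 2nd Tuesday is May 12, 1998.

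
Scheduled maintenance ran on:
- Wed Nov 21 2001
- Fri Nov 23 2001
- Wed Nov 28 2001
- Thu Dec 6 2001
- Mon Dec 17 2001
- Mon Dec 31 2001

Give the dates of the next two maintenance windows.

The spacing grows by 3 each time: 2, 5, 8, 11, 14 days.
Next gap: 17 days. Mon Dec 31 2001 + 17 days = Thu Jan 17 2002.
Next gap: 20 days. Thu Jan 17 2002 + 20 days = Wed Feb 6 2002.

Thu Jan 17 2002, Wed Feb 6 2002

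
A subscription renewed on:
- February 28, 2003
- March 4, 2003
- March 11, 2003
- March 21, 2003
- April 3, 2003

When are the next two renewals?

Intervals are 4, 7, 10, 13 days — an arithmetic progression with common difference 3.
Next gap: 16 days. April 3, 2003 + 16 days = April 19, 2003.
Next gap: 19 days. April 19, 2003 + 19 days = May 8, 2003.

April 19, 2003; May 8, 2003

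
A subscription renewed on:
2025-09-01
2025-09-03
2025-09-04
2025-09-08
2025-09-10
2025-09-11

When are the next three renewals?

Gaps: 2, 1, 4, 2, 1 days — not constant, but cyclic with period 3.
The events fall on every Monday, Wednesday and Thursday.
Next Monday: 2025-09-15.
Next Wednesday: 2025-09-17.
Next Thursday: 2025-09-18.

2025-09-15, 2025-09-17, 2025-09-18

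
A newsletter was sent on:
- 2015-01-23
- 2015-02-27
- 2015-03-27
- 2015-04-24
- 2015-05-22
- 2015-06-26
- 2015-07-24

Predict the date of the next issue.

2015-08-28

These are Fridays at 28- or 35-day spacing (35, 28, 28, 28, 35, 28).
The pattern: 4th Friday of the month.
August 2015 — 4th Friday is 2015-08-28.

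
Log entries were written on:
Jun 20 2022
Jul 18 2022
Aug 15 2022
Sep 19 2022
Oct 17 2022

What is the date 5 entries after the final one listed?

Gaps: 28, 28, 35, 28 days — a mix of 28 and 35. Every date is a Monday.
Each is the 3rd Monday of its month.
November 2022 — 3rd Monday is Nov 21 2022.
3rd Monday of December 2022: Dec 19 2022.
3rd Monday of January 2023: Jan 16 2023.
February 2023 — 3rd Monday is Feb 20 2023.
March 2023 — 3rd Monday is Mar 20 2023.

Mar 20 2023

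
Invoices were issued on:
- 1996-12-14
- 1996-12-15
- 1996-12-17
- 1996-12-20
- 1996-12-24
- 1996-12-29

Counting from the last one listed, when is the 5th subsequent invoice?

Gaps: 1, 2, 3, 4, 5 days — each gap is 1 larger than the previous one.
Next gap: 6 days. 1996-12-29 + 6 days = 1997-01-04.
Next gap: 7 days. 1997-01-04 + 7 days = 1997-01-11.
Next gap: 8 days. 1997-01-11 + 8 days = 1997-01-19.
Next gap: 9 days. 1997-01-19 + 9 days = 1997-01-28.
Next gap: 10 days. 1997-01-28 + 10 days = 1997-02-07.

1997-02-07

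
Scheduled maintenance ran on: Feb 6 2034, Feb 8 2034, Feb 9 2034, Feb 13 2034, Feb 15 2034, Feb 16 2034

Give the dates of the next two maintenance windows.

Feb 20 2034, Feb 22 2034

The gap pattern 2, 1, 4, 2, 1 repeats every 3 events.
These are the Mondays, Wednesdays and Thursdays of each week.
The following Monday is Feb 20 2034.
The following Wednesday is Feb 22 2034.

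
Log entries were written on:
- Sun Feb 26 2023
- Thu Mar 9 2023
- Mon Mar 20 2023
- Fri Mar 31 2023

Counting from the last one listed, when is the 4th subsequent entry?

Every event comes 11 days after the last (11, 11, 11).
Fri Mar 31 2023 + 11 days = Tue Apr 11 2023.
Tue Apr 11 2023 + 11 days = Sat Apr 22 2023.
Sat Apr 22 2023 + 11 days = Wed May 3 2023.
Wed May 3 2023 + 11 days = Sun May 14 2023.

Sun May 14 2023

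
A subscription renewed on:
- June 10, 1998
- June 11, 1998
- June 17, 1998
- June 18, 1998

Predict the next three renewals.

Every event lands on a Wednesday or Thursday (gaps cycle 1, 6, 1).
So the schedule is: every Wednesday and Thursday.
The following Wednesday is June 24, 1998.
The following Thursday is June 25, 1998.
The following Wednesday is July 1, 1998.

June 24, 1998; June 25, 1998; July 1, 1998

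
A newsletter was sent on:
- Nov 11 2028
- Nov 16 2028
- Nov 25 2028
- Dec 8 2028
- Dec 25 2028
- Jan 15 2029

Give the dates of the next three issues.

Gaps: 5, 9, 13, 17, 21 days — each gap is 4 larger than the previous one.
Next gap: 25 days. Jan 15 2029 + 25 days = Feb 9 2029.
Next gap: 29 days. Feb 9 2029 + 29 days = Mar 10 2029.
Next gap: 33 days. Mar 10 2029 + 33 days = Apr 12 2029.

Feb 9 2029, Mar 10 2029, Apr 12 2029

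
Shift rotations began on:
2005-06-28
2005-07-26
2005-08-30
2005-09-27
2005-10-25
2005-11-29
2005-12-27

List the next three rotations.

These are Tuesdays with 28, 35, 28, 28, 35, 28-day gaps.
Each is the final Tuesday of its month — 2005-08-30 is past the 28th, so '4th Tuesday' doesn't fit.
Last Tuesday of January 2006: 2006-01-31.
February 2006 ends with Tuesday 2006-02-28.
March 2006 ends with Tuesday 2006-03-28.

2006-01-31, 2006-02-28, 2006-03-28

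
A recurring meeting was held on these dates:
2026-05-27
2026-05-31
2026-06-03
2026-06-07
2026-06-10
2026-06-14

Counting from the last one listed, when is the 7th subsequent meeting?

2026-07-08

The gap pattern 4, 3, 4, 3, 4 repeats every 2 events.
These are the Wednesdays and Sundays of each week.
The following Wednesday is 2026-06-17.
The following Sunday is 2026-06-21.
Next Wednesday: 2026-06-24.
Next Sunday: 2026-06-28.
Next Wednesday: 2026-07-01.
Next Sunday: 2026-07-05.
Next Wednesday: 2026-07-08.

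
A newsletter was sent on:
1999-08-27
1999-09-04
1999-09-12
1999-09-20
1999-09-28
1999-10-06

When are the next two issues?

Gaps between consecutive events: 8, 8, 8, 8, 8 days — a constant 8-day interval.
1999-10-06 + 8 days = 1999-10-14.
1999-10-14 + 8 days = 1999-10-22.

1999-10-14, 1999-10-22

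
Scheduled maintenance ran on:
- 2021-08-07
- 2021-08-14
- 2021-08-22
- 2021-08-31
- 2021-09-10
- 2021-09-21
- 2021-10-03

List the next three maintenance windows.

2021-10-16, 2021-10-30, 2021-11-14

Gaps: 7, 8, 9, 10, 11, 12 days — each gap is 1 larger than the previous one.
Next gap: 13 days. 2021-10-03 + 13 days = 2021-10-16.
Next gap: 14 days. 2021-10-16 + 14 days = 2021-10-30.
Next gap: 15 days. 2021-10-30 + 15 days = 2021-11-14.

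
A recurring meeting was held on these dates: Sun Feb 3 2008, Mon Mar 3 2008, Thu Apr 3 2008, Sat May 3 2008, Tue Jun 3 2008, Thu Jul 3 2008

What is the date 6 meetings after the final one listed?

Sat Jan 3 2009

The day-of-month is always 3 (29, 31, 30, 31, 30 days between events).
So this recurs on the 3rd of each month.
Next: August 2008 → Sun Aug 3 2008.
September 2008: Wed Sep 3 2008.
October 2008: Fri Oct 3 2008.
November 2008: Mon Nov 3 2008.
Next: December 2008 → Wed Dec 3 2008.
January 2009: Sat Jan 3 2009.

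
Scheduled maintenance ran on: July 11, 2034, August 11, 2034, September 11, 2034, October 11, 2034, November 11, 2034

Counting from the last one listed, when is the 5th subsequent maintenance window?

April 11, 2035

The day-of-month is always 11 (31, 31, 30, 31 days between events).
So this recurs on the 11th of each month.
December 2034: December 11, 2034.
January 2035: January 11, 2035.
February 2035: February 11, 2035.
March 2035: March 11, 2035.
Next: April 2035 → April 11, 2035.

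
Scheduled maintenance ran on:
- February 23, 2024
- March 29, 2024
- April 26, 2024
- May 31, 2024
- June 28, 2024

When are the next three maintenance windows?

These are Fridays with 35, 28, 35, 28-day gaps.
Each is the final Friday of its month — March 29, 2024 is past the 28th, so '4th Friday' doesn't fit.
Last Friday of July 2024: July 26, 2024.
Last Friday of August 2024: August 30, 2024.
September 2024 ends with Friday September 27, 2024.

July 26, 2024; August 30, 2024; September 27, 2024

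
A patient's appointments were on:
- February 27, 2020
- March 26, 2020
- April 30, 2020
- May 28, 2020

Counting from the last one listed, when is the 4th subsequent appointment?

September 24, 2020

These are Thursdays with 28, 35, 28-day gaps.
Each is the final Thursday of its month — April 30, 2020 is past the 28th, so '4th Thursday' doesn't fit.
Last Thursday of June 2020: June 25, 2020.
Last Thursday of July 2020: July 30, 2020.
August 2020 ends with Thursday August 27, 2020.
September 2020 ends with Thursday September 24, 2020.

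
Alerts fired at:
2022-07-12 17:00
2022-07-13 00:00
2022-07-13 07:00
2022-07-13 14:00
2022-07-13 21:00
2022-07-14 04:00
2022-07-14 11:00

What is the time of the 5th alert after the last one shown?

The interval is a steady 7 hours (7, 7, 7, 7, 7, 7).
2022-07-14 11:00 + 7 h = 2022-07-14 18:00.
2022-07-14 18:00 + 7 h = 2022-07-15 01:00.
2022-07-15 01:00 + 7 h = 2022-07-15 08:00.
2022-07-15 08:00 + 7 h = 2022-07-15 15:00.
2022-07-15 15:00 + 7 h = 2022-07-15 22:00.

2022-07-15 22:00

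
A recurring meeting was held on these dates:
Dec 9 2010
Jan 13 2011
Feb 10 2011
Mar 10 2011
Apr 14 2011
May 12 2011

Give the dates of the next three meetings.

Jun 9 2011, Jul 14 2011, Aug 11 2011

Gaps: 35, 28, 28, 35, 28 days — a mix of 28 and 35. Every date is a Thursday.
Each is the 2nd Thursday of its month.
June 2011 — 2nd Thursday is Jun 9 2011.
2nd Thursday of July 2011: Jul 14 2011.
2nd Thursday of August 2011: Aug 11 2011.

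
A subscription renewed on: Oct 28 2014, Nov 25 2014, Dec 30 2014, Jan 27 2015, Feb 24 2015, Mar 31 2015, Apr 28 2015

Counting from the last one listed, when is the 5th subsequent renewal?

Sep 29 2015

These are Tuesdays with 28, 35, 28, 28, 35, 28-day gaps.
Each is the final Tuesday of its month — Dec 30 2014 is past the 28th, so '4th Tuesday' doesn't fit.
Last Tuesday of May 2015: May 26 2015.
Last Tuesday of June 2015: Jun 30 2015.
July 2015 ends with Tuesday Jul 28 2015.
Last Tuesday of August 2015: Aug 25 2015.
September 2015 ends with Tuesday Sep 29 2015.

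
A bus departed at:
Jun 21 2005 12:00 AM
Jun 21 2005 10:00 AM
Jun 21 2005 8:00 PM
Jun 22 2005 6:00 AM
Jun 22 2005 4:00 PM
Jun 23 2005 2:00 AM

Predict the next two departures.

Jun 23 2005 12:00 PM, Jun 23 2005 10:00 PM

The interval is a steady 10 hours (10, 10, 10, 10, 10).
Jun 23 2005 2:00 AM + 10 h = Jun 23 2005 12:00 PM.
Jun 23 2005 12:00 PM + 10 h = Jun 23 2005 10:00 PM.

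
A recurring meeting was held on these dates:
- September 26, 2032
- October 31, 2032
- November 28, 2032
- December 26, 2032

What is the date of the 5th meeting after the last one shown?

Every date is a Sunday; gaps 35, 28, 28 days.
Each is the last Sunday of its month (at least one falls on the 29th or later, ruling out '4th Sunday').
January 2033 ends with Sunday January 30, 2033.
February 2033 ends with Sunday February 27, 2033.
Last Sunday of March 2033: March 27, 2033.
April 2033 ends with Sunday April 24, 2033.
Last Sunday of May 2033: May 29, 2033.

May 29, 2033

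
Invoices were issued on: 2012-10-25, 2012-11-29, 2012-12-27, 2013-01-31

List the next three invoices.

All Thursdays; the gaps (35, 28, 35) vary with month length.
This is the last Thursday of each month.
February 2013 ends with Thursday 2013-02-28.
March 2013 ends with Thursday 2013-03-28.
April 2013 ends with Thursday 2013-04-25.

2013-02-28, 2013-03-28, 2013-04-25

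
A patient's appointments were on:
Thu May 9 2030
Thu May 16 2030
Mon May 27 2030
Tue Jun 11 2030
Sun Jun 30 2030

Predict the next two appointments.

Tue Jul 23 2030, Mon Aug 19 2030

Gaps: 7, 11, 15, 19 days — each gap is 4 larger than the previous one.
Next gap: 23 days. Sun Jun 30 2030 + 23 days = Tue Jul 23 2030.
Next gap: 27 days. Tue Jul 23 2030 + 27 days = Mon Aug 19 2030.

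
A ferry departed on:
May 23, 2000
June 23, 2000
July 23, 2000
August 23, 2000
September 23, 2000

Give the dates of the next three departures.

Each date is the 23rd; the gaps (31, 30, 31, 31) track the month lengths.
The rule is the 23rd of each month.
October 2000: October 23, 2000.
Next: November 2000 → November 23, 2000.
Next: December 2000 → December 23, 2000.

October 23, 2000; November 23, 2000; December 23, 2000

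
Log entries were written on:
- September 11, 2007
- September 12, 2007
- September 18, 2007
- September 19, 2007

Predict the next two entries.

Every event lands on a Tuesday or Wednesday (gaps cycle 1, 6, 1).
So the schedule is: every Tuesday and Wednesday.
Next Tuesday: September 25, 2007.
Next Wednesday: September 26, 2007.

September 25, 2007; September 26, 2007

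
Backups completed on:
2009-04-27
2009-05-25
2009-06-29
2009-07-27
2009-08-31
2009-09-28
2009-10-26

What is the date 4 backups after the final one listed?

All Mondays; the gaps (28, 35, 28, 35, 28, 28) vary with month length.
This is the last Monday of each month.
Last Monday of November 2009: 2009-11-30.
December 2009 ends with Monday 2009-12-28.
Last Monday of January 2010: 2010-01-25.
February 2010 ends with Monday 2010-02-22.

2010-02-22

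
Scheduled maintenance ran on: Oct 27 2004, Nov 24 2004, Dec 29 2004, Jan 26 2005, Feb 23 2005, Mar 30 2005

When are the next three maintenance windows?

Apr 27 2005, May 25 2005, Jun 29 2005

All Wednesdays; the gaps (28, 35, 28, 28, 35) vary with month length.
This is the last Wednesday of each month.
Last Wednesday of April 2005: Apr 27 2005.
Last Wednesday of May 2005: May 25 2005.
June 2005 ends with Wednesday Jun 29 2005.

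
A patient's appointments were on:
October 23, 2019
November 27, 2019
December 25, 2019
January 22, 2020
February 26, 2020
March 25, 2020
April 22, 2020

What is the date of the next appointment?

May 27, 2020

Gaps: 35, 28, 28, 35, 28, 28 days — a mix of 28 and 35. Every date is a Wednesday.
Each is the 4th Wednesday of its month.
4th Wednesday of May 2020: May 27, 2020.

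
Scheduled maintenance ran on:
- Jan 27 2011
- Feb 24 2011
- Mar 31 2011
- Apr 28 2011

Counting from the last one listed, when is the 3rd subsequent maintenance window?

These are Thursdays with 28, 35, 28-day gaps.
Each is the final Thursday of its month — Mar 31 2011 is past the 28th, so '4th Thursday' doesn't fit.
May 2011 ends with Thursday May 26 2011.
Last Thursday of June 2011: Jun 30 2011.
July 2011 ends with Thursday Jul 28 2011.

Jul 28 2011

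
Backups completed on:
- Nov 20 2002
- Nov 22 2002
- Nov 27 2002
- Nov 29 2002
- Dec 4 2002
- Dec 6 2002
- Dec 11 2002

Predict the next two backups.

The gap pattern 2, 5, 2, 5, 2, 5 repeats every 2 events.
These are the Wednesdays and Fridays of each week.
The following Friday is Dec 13 2002.
Next Wednesday: Dec 18 2002.

Dec 13 2002, Dec 18 2002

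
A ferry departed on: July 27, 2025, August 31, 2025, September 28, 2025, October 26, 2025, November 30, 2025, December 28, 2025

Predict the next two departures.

These are Sundays with 35, 28, 28, 35, 28-day gaps.
Each is the final Sunday of its month — August 31, 2025 is past the 28th, so '4th Sunday' doesn't fit.
January 2026 ends with Sunday January 25, 2026.
February 2026 ends with Sunday February 22, 2026.

January 25, 2026; February 22, 2026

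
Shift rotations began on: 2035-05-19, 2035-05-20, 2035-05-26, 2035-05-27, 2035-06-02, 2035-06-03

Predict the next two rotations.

Every event lands on a Saturday or Sunday (gaps cycle 1, 6, 1, 6, 1).
So the schedule is: every Saturday and Sunday.
Next Saturday: 2035-06-09.
Next Sunday: 2035-06-10.

2035-06-09, 2035-06-10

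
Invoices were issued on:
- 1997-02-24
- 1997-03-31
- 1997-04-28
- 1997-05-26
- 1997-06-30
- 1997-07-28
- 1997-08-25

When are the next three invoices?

All Mondays; the gaps (35, 28, 28, 35, 28, 28) vary with month length.
This is the last Monday of each month.
September 1997 ends with Monday 1997-09-29.
October 1997 ends with Monday 1997-10-27.
Last Monday of November 1997: 1997-11-24.

1997-09-29, 1997-10-27, 1997-11-24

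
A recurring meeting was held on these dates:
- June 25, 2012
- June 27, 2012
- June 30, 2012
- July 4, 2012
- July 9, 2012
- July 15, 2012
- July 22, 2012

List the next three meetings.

The spacing grows by 1 each time: 2, 3, 4, 5, 6, 7 days.
Next gap: 8 days. July 22, 2012 + 8 days = July 30, 2012.
Next gap: 9 days. July 30, 2012 + 9 days = August 8, 2012.
Next gap: 10 days. August 8, 2012 + 10 days = August 18, 2012.

July 30, 2012; August 8, 2012; August 18, 2012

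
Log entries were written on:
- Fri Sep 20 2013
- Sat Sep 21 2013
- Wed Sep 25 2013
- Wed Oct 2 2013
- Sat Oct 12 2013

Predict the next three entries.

Gaps: 1, 4, 7, 10 days — each gap is 3 larger than the previous one.
Next gap: 13 days. Sat Oct 12 2013 + 13 days = Fri Oct 25 2013.
Next gap: 16 days. Fri Oct 25 2013 + 16 days = Sun Nov 10 2013.
Next gap: 19 days. Sun Nov 10 2013 + 19 days = Fri Nov 29 2013.

Fri Oct 25 2013, Sun Nov 10 2013, Fri Nov 29 2013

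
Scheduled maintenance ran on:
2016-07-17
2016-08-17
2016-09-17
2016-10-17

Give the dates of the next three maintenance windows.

Gaps: 31, 31, 30 days — not constant. Every event is on the 17th of the month.
Pattern: the 17th of each month.
Next: November 2016 → 2016-11-17.
December 2016: 2016-12-17.
Next: January 2017 → 2017-01-17.

2016-11-17, 2016-12-17, 2017-01-17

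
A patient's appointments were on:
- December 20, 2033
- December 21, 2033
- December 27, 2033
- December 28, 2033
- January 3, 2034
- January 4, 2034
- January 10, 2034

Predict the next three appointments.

Gaps: 1, 6, 1, 6, 1, 6 days — not constant, but cyclic with period 2.
The events fall on every Tuesday and Wednesday.
The following Wednesday is January 11, 2034.
The following Tuesday is January 17, 2034.
The following Wednesday is January 18, 2034.

January 11, 2034; January 17, 2034; January 18, 2034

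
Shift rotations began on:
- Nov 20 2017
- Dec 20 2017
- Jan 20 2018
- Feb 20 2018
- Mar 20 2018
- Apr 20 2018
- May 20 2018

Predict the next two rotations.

Jun 20 2018, Jul 20 2018

Gaps: 30, 31, 31, 28, 31, 30 days — not constant. Every event is on the 20th of the month.
Pattern: the 20th of each month.
Next: June 2018 → Jun 20 2018.
July 2018: Jul 20 2018.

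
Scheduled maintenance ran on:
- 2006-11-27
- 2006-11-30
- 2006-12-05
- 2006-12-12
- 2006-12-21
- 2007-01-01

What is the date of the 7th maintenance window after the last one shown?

2007-05-14

Gaps: 3, 5, 7, 9, 11 days — each gap is 2 larger than the previous one.
Next gap: 13 days. 2007-01-01 + 13 days = 2007-01-14.
Next gap: 15 days. 2007-01-14 + 15 days = 2007-01-29.
Next gap: 17 days. 2007-01-29 + 17 days = 2007-02-15.
Next gap: 19 days. 2007-02-15 + 19 days = 2007-03-06.
Next gap: 21 days. 2007-03-06 + 21 days = 2007-03-27.
Next gap: 23 days. 2007-03-27 + 23 days = 2007-04-19.
Next gap: 25 days. 2007-04-19 + 25 days = 2007-05-14.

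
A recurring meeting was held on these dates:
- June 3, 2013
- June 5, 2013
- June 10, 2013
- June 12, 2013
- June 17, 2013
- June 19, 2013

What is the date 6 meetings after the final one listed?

Every event lands on a Monday or Wednesday (gaps cycle 2, 5, 2, 5, 2).
So the schedule is: every Monday and Wednesday.
The following Monday is June 24, 2013.
Next Wednesday: June 26, 2013.
The following Monday is July 1, 2013.
The following Wednesday is July 3, 2013.
The following Monday is July 8, 2013.
The following Wednesday is July 10, 2013.

July 10, 2013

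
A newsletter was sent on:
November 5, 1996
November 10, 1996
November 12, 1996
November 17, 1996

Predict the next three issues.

Every event lands on a Tuesday or Sunday (gaps cycle 5, 2, 5).
So the schedule is: every Tuesday and Sunday.
Next Tuesday: November 19, 1996.
Next Sunday: November 24, 1996.
Next Tuesday: November 26, 1996.

November 19, 1996; November 24, 1996; November 26, 1996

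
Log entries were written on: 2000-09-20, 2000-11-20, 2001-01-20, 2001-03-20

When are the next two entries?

2001-05-20, 2001-07-20

Each date is the 20th; the gaps (61, 61, 59) track the month lengths.
The rule is the 20th of every 2 months.
Next: May 2001 → 2001-05-20.
Next: July 2001 → 2001-07-20.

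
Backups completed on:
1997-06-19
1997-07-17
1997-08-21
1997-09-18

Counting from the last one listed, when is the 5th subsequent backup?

Gaps: 28, 35, 28 days — a mix of 28 and 35. Every date is a Thursday.
Each is the 3rd Thursday of its month.
3rd Thursday of October 1997: 1997-10-16.
November 1997 — 3rd Thursday is 1997-11-20.
3rd Thursday of December 1997: 1997-12-18.
3rd Thursday of January 1998: 1998-01-15.
3rd Thursday of February 1998: 1998-02-19.

1998-02-19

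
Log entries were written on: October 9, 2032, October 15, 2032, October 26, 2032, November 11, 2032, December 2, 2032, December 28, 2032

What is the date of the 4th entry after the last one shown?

Gaps: 6, 11, 16, 21, 26 days — each gap is 5 larger than the previous one.
Next gap: 31 days. December 28, 2032 + 31 days = January 28, 2033.
Next gap: 36 days. January 28, 2033 + 36 days = March 5, 2033.
Next gap: 41 days. March 5, 2033 + 41 days = April 15, 2033.
Next gap: 46 days. April 15, 2033 + 46 days = May 31, 2033.

May 31, 2033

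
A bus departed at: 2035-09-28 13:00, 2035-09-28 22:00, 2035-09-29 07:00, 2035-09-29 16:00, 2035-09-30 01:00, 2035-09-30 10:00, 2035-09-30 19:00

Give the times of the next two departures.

2035-10-01 04:00, 2035-10-01 13:00

Gaps: 9, 9, 9, 9, 9, 9 hours — each event is 9 hours after the previous one.
2035-09-30 19:00 + 9 h = 2035-10-01 04:00.
2035-10-01 04:00 + 9 h = 2035-10-01 13:00.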